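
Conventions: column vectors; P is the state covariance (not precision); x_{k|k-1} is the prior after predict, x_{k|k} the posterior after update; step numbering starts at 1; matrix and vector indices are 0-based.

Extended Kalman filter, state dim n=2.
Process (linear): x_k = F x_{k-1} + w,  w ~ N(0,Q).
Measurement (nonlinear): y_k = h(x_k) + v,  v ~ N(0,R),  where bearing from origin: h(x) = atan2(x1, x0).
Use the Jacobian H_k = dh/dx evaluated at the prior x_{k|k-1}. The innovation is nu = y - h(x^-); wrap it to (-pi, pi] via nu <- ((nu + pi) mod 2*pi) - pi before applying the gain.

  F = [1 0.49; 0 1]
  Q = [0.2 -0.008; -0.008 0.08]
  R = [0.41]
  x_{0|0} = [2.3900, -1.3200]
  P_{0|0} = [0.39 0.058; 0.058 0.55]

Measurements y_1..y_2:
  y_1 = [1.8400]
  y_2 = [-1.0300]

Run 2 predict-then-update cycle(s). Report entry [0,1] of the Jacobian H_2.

H_jac[0,1] = 0.3267

step 1: x^-=[1.7432, -1.3200]  P^-=[0.7789 0.3195; 0.3195 0.6300]  H_jac=[0.2761 0.3646]  S=[0.6174]  K=[0.5369; 0.5149]  nu=[2.4881]  x^+=[3.0792, -0.0389]  P^+=[0.6009 0.1488; 0.1488 0.4663]
step 2: x^-=[3.0601, -0.0389]  P^-=[1.0587 0.3693; 0.3693 0.5463]  H_jac=[0.0042 0.3267]  S=[0.4693]  K=[0.2665; 0.3836]  nu=[-1.0173]  x^+=[2.7890, -0.4291]  P^+=[1.0253 0.3213; 0.3213 0.4773]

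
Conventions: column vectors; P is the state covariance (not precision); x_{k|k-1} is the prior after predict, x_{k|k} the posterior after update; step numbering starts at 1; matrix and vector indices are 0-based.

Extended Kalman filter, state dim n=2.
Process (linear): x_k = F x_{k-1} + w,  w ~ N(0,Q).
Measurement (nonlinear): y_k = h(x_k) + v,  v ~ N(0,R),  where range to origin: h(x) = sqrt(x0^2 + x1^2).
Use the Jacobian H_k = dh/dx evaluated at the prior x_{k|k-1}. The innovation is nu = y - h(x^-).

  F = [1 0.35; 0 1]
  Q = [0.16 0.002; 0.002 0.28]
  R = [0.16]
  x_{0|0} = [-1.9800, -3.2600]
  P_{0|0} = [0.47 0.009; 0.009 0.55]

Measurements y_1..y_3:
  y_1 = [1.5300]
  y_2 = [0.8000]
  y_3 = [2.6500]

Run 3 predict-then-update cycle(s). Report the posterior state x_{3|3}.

step 1: x^-=[-3.1210, -3.2600]  P^-=[0.7037 0.2035; 0.2035 0.8300]  H_jac=[-0.6915 -0.7223]  S=[1.1329]  K=[-0.5593; -0.6534]  nu=[-2.9831]  x^+=[-1.4526, -1.3107]  P^+=[0.3493 -0.2105; -0.2105 0.3463]
step 2: x^-=[-1.9113, -1.3107]  P^-=[0.4044 -0.0873; -0.0873 0.6263]  H_jac=[-0.8247 -0.5656]  S=[0.5539]  K=[-0.5129; -0.5095]  nu=[-1.5176]  x^+=[-1.1330, -0.5376]  P^+=[0.2586 -0.2321; -0.2321 0.4825]
step 3: x^-=[-1.3211, -0.5376]  P^-=[0.3153 -0.0612; -0.0612 0.7625]  H_jac=[-0.9263 -0.3769]  S=[0.4961]  K=[-0.5422; -0.4651]  nu=[1.2237]  x^+=[-1.9846, -1.1067]  P^+=[0.1695 -0.1863; -0.1863 0.6552]

x_post = [-1.9846, -1.1067]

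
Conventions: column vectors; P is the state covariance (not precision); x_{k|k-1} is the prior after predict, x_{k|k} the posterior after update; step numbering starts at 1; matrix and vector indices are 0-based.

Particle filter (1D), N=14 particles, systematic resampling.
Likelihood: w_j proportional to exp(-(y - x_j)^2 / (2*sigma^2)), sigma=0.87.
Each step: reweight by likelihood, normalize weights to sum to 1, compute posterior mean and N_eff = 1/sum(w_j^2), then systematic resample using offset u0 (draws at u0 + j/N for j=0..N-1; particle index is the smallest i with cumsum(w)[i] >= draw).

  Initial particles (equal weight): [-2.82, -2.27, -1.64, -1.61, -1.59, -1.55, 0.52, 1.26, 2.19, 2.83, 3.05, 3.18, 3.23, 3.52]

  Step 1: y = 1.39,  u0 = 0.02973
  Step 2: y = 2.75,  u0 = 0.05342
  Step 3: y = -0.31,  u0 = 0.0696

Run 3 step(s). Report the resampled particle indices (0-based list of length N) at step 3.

step 1: w=[0.0000, 0.0000, 0.0008, 0.0009, 0.0010, 0.0011, 0.2052, 0.3346, 0.2217, 0.0860, 0.0548, 0.0408, 0.0362, 0.0169]  mean=1.7242  Neff=4.6101  idx=[6, 6, 6, 7, 7, 7, 7, 7, 8, 8, 8, 9, 10, 12]
step 2: w=[0.0058, 0.0058, 0.0058, 0.0355, 0.0355, 0.0355, 0.0355, 0.0355, 0.1250, 0.1250, 0.1250, 0.1532, 0.1449, 0.1321]  mean=2.3562  Neff=8.6798  idx=[4, 6, 8, 8, 9, 9, 10, 10, 11, 11, 12, 12, 13, 13]
step 3: w=[0.3975, 0.3975, 0.0326, 0.0326, 0.0326, 0.0326, 0.0326, 0.0326, 0.0030, 0.0030, 0.0012, 0.0012, 0.0005, 0.0005]  mean=1.4576  Neff=3.1020  idx=[0, 0, 0, 0, 0, 1, 1, 1, 1, 1, 1, 3, 6, 11]

resampled_idx = [0, 0, 0, 0, 0, 1, 1, 1, 1, 1, 1, 3, 6, 11]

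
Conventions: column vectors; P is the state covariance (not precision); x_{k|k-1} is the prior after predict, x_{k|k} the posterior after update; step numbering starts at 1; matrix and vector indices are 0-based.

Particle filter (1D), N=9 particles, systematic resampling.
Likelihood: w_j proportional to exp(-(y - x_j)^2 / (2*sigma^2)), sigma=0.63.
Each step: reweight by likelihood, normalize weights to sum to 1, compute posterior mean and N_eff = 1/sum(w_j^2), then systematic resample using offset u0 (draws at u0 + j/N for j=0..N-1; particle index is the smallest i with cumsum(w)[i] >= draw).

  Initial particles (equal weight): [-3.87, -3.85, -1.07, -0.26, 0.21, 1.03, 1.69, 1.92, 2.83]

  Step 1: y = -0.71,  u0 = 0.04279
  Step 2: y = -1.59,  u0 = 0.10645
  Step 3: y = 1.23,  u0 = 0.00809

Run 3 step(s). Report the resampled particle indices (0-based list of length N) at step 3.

step 1: w=[0.0000, 0.0000, 0.4265, 0.3891, 0.1729, 0.0111, 0.0004, 0.0001, 0.0000]  mean=-0.5091  Neff=2.7525  idx=[2, 2, 2, 2, 3, 3, 3, 4, 4]
step 2: w=[0.2221, 0.2221, 0.2221, 0.2221, 0.0336, 0.0336, 0.0336, 0.0053, 0.0053]  mean=-0.9748  Neff=4.9793  idx=[0, 0, 1, 1, 2, 2, 3, 3, 8]
step 3: w=[0.0046, 0.0046, 0.0046, 0.0046, 0.0046, 0.0046, 0.0046, 0.0046, 0.9635]  mean=0.1633  Neff=1.0769  idx=[1, 8, 8, 8, 8, 8, 8, 8, 8]

resampled_idx = [1, 8, 8, 8, 8, 8, 8, 8, 8]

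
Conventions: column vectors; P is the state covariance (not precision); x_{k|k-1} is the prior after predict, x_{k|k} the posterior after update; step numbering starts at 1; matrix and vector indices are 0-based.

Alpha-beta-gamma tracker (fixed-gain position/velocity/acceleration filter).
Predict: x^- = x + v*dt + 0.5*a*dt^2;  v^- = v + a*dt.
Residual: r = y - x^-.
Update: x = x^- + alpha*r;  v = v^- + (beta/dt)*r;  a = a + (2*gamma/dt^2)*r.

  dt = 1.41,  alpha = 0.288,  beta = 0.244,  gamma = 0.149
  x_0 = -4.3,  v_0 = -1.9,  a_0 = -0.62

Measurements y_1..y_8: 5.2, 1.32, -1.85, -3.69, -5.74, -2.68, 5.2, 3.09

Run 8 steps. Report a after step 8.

step 1: x_pred=-7.5953  r=12.7953  x^+=-3.9103  v^+=-0.5600  a^+=1.2979
step 2: x_pred=-3.4096  r=4.7296  x^+=-2.0475  v^+=2.0885  a^+=2.0068
step 3: x_pred=2.8923  r=-4.7423  x^+=1.5265  v^+=4.0976  a^+=1.2960
step 4: x_pred=8.5923  r=-12.2823  x^+=5.0550  v^+=3.7995  a^+=-0.5450
step 5: x_pred=9.8705  r=-15.6105  x^+=5.3747  v^+=0.3296  a^+=-2.8849
step 6: x_pred=2.9718  r=-5.6518  x^+=1.3441  v^+=-4.7161  a^+=-3.7320
step 7: x_pred=-9.0155  r=14.2155  x^+=-4.9214  v^+=-7.5183  a^+=-1.6013
step 8: x_pred=-17.1140  r=20.2040  x^+=-11.2952  v^+=-6.2798  a^+=1.4271

a_post = 1.4271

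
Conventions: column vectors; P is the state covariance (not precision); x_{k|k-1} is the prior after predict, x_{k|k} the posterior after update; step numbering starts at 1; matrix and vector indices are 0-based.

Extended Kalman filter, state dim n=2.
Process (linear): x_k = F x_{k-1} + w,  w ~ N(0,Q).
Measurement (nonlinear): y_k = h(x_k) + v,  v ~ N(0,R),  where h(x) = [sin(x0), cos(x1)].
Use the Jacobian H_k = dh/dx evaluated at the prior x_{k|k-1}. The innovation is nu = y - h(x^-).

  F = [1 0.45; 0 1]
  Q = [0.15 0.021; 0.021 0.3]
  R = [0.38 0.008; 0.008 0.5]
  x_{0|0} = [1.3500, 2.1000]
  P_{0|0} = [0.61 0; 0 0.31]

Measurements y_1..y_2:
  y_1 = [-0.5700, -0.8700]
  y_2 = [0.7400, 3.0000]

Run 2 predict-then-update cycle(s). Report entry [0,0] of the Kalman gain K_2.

step 1: x^-=[2.2950, 2.1000]  P^-=[0.8228 0.1605; 0.1605 0.6100]  H_jac=[-0.6625 0.0000; 0.0000 -0.8632]  S=[0.7412 0.0998; 0.0998 0.9545]  K=[-0.7262 -0.0692; -0.0702 -0.5443]  nu=[-1.3190, -0.3652]  x^+=[3.2781, 2.3913]  P^+=[0.4173 0.0468; 0.0468 0.3159]
step 2: x^-=[4.3542, 2.3913]  P^-=[0.6735 0.2100; 0.2100 0.6159]  H_jac=[-0.3506 0.0000; 0.0000 -0.6818]  S=[0.4628 0.0582; 0.0582 0.7863]  K=[-0.4918 -0.1457; -0.0928 -0.5272]  nu=[1.6765, 3.7315]  x^+=[2.9860, 0.2685]  P^+=[0.5365 0.1126; 0.1126 0.3877]

K[0,0] = -0.4918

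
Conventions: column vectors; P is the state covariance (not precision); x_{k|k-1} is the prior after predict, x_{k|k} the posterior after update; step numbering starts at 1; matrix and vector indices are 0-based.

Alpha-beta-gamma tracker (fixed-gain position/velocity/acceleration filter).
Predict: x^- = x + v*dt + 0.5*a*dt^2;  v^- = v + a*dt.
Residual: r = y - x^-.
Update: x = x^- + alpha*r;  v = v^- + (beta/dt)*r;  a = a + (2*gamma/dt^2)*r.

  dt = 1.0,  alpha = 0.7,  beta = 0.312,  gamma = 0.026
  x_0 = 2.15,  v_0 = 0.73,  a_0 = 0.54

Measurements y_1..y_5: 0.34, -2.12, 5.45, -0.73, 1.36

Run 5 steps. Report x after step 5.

x_post = 1.4644

step 1: x_pred=3.1500  r=-2.8100  x^+=1.1830  v^+=0.3933  a^+=0.3939
step 2: x_pred=1.7732  r=-3.8932  x^+=-0.9520  v^+=-0.4275  a^+=0.1914
step 3: x_pred=-1.2838  r=6.7338  x^+=3.4298  v^+=1.8649  a^+=0.5416
step 4: x_pred=5.5655  r=-6.2955  x^+=1.1587  v^+=0.4423  a^+=0.2142
step 5: x_pred=1.7080  r=-0.3480  x^+=1.4644  v^+=0.5479  a^+=0.1961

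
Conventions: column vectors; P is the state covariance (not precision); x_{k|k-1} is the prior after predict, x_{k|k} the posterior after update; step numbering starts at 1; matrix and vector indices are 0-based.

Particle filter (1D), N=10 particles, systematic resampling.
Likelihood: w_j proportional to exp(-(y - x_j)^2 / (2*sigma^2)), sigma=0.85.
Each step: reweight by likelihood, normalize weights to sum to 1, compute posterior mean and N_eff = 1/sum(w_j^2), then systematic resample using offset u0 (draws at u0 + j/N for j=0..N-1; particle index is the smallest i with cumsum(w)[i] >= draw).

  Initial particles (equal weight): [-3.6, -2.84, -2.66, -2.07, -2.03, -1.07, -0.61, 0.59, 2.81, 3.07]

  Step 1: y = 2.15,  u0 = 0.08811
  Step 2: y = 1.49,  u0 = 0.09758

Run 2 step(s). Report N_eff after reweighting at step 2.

step 1: w=[0.0000, 0.0000, 0.0000, 0.0000, 0.0000, 0.0005, 0.0035, 0.1247, 0.4972, 0.3741]  mean=2.6165  Neff=2.4832  idx=[7, 8, 8, 8, 8, 8, 9, 9, 9, 9]
step 2: w=[0.2054, 0.1078, 0.1078, 0.1078, 0.1078, 0.1078, 0.0639, 0.0639, 0.0639, 0.0639]  mean=2.4204  Neff=8.5751  idx=[0, 0, 1, 2, 3, 4, 5, 6, 8, 9]

N_eff = 8.5751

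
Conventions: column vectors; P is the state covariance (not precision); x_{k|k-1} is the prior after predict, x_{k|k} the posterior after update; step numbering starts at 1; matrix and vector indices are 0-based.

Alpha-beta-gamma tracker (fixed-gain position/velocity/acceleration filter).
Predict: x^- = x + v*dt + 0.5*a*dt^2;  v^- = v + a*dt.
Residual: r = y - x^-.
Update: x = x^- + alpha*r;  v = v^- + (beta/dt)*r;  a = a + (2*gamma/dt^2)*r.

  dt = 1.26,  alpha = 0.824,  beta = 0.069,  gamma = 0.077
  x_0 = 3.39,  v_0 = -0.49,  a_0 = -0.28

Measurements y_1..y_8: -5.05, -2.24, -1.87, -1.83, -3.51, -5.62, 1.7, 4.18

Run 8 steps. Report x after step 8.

x_post = 3.5525

step 1: x_pred=2.5503  r=-7.6003  x^+=-3.7123  v^+=-1.2590  a^+=-1.0172
step 2: x_pred=-6.1062  r=3.8662  x^+=-2.9204  v^+=-2.3290  a^+=-0.6422
step 3: x_pred=-6.3648  r=4.4948  x^+=-2.6611  v^+=-2.8921  a^+=-0.2062
step 4: x_pred=-6.4688  r=4.6388  x^+=-2.6464  v^+=-2.8979  a^+=0.2438
step 5: x_pred=-6.1043  r=2.5943  x^+=-3.9666  v^+=-2.4487  a^+=0.4954
step 6: x_pred=-6.6587  r=1.0387  x^+=-5.8028  v^+=-1.7676  a^+=0.5962
step 7: x_pred=-7.5567  r=9.2567  x^+=0.0708  v^+=-0.5095  a^+=1.4941
step 8: x_pred=0.6148  r=3.5652  x^+=3.5525  v^+=1.5683  a^+=1.8399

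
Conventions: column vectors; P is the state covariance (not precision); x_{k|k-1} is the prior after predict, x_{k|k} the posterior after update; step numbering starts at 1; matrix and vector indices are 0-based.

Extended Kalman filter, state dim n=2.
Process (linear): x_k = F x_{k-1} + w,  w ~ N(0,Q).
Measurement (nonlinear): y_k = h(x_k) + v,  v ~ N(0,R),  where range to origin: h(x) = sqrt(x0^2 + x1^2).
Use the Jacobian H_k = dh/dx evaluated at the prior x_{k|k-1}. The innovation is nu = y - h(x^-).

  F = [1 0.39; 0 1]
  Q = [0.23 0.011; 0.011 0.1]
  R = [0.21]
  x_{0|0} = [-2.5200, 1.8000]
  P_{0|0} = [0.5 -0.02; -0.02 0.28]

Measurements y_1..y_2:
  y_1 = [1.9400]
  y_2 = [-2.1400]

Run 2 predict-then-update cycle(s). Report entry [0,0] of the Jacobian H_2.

H_jac[0,0] = -0.4246

step 1: x^-=[-1.8180, 1.8000]  P^-=[0.7570 0.1002; 0.1002 0.3800]  H_jac=[-0.7106 0.7036]  S=[0.6802]  K=[-0.6872; 0.2884]  nu=[-0.6183]  x^+=[-1.3931, 1.6217]  P^+=[0.4358 0.2350; 0.2350 0.3234]
step 2: x^-=[-0.7606, 1.6217]  P^-=[0.8983 0.3721; 0.3721 0.4234]  H_jac=[-0.4246 0.9054]  S=[0.4329]  K=[-0.1028; 0.5205]  nu=[-3.9312]  x^+=[-0.3564, -0.4245]  P^+=[0.8937 0.3953; 0.3953 0.3061]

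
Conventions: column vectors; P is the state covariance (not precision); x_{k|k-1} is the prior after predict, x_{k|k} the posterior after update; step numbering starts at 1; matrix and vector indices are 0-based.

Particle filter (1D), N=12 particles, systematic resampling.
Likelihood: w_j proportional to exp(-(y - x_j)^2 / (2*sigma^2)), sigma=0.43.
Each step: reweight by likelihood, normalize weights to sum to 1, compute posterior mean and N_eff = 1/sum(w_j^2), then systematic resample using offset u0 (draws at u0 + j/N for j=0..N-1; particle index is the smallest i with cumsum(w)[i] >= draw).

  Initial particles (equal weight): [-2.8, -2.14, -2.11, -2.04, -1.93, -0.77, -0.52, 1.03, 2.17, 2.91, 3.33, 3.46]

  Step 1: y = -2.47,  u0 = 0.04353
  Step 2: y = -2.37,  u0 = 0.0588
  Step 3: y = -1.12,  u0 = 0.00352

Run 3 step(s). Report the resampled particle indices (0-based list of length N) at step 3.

resampled_idx = [2, 3, 4, 5, 6, 7, 8, 9, 10, 10, 11, 11]

step 1: w=[0.2288, 0.2288, 0.2163, 0.1863, 0.1396, 0.0001, 0.0000, 0.0000, 0.0000, 0.0000, 0.0000, 0.0000]  mean=-2.2364  Neff=4.8613  idx=[0, 0, 0, 1, 1, 2, 2, 2, 3, 3, 4, 4]
step 2: w=[0.0695, 0.0695, 0.0695, 0.0993, 0.0993, 0.0954, 0.0954, 0.0954, 0.0854, 0.0854, 0.0679, 0.0679]  mean=-2.2234  Neff=11.7173  idx=[0, 2, 3, 4, 4, 5, 6, 7, 8, 9, 10, 11]
step 3: w=[0.0005, 0.0005, 0.0642, 0.0642, 0.0642, 0.0755, 0.0755, 0.0755, 0.1085, 0.1085, 0.1814, 0.1814]  mean=-2.0360  Neff=8.4145  idx=[2, 3, 4, 5, 6, 7, 8, 9, 10, 10, 11, 11]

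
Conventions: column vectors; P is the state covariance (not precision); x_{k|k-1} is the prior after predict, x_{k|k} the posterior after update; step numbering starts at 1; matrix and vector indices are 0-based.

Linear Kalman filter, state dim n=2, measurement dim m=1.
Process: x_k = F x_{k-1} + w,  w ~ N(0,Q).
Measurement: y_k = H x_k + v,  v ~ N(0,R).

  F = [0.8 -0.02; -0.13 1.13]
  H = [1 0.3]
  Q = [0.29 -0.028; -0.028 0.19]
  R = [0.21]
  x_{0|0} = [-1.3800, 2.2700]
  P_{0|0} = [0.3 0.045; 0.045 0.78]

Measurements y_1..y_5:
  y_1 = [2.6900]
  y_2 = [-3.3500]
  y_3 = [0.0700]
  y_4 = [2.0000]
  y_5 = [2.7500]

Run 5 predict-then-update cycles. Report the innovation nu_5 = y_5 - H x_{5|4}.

step 1: x^-=[-1.1494, 2.7445]  P^-=[0.4809 -0.0360; -0.0360 1.1778]  S=[0.7753]  K=[0.6063; 0.4093]  nu=[3.0160]  x^+=[0.6793, 3.9790]  P^+=[0.1959 -0.2284; -0.2284 1.0480]
step 2: x^-=[0.4639, 4.4079]  P^-=[0.4231 -0.2791; -0.2791 1.5986]  S=[0.6095]  K=[0.5568; 0.3288]  nu=[-5.1363]  x^+=[-2.3959, 2.7189]  P^+=[0.2341 -0.3907; -0.3907 1.5326]
step 3: x^-=[-1.9711, 3.3838]  P^-=[0.4530 -0.4412; -0.4412 2.2658]  S=[0.6022]  K=[0.5324; 0.3961]  nu=[1.0259]  x^+=[-1.4249, 3.7902]  P^+=[0.2823 -0.5682; -0.5682 2.1713]
step 4: x^-=[-1.2157, 4.4682]  P^-=[0.4897 -0.6216; -0.6216 3.1343]  S=[0.6088]  K=[0.4980; 0.5235]  nu=[1.8752]  x^+=[-0.2817, 5.4498]  P^+=[0.3387 -0.7803; -0.7803 2.9674]
step 5: x^-=[-0.3344, 6.1949]  P^-=[0.5329 -0.8377; -0.8377 4.2141]  S=[0.6196]  K=[0.4545; 0.6884]  nu=[1.2259]  x^+=[0.2228, 7.0388]  P^+=[0.4049 -1.0316; -1.0316 3.9205]

innov = [1.2259]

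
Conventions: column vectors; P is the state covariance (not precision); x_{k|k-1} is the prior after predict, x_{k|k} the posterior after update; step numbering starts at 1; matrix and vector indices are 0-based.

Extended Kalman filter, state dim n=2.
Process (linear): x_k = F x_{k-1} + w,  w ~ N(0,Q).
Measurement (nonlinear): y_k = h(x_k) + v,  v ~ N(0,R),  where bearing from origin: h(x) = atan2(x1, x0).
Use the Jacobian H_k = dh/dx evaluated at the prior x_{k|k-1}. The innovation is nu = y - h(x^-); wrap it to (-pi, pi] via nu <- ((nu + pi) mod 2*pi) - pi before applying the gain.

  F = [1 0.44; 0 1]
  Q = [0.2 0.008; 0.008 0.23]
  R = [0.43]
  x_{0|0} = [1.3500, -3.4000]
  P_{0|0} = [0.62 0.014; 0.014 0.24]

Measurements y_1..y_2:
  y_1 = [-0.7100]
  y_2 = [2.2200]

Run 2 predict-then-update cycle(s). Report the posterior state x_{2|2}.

x_post = [-2.3373, -3.4399]

step 1: x^-=[-0.1460, -3.4000]  P^-=[0.8788 0.1276; 0.1276 0.4700]  H_jac=[0.2936 -0.0126]  S=[0.5049]  K=[0.5078; 0.0625]  nu=[0.9037]  x^+=[0.3129, -3.3436]  P^+=[0.7486 0.1116; 0.1116 0.4680]
step 2: x^-=[-1.1582, -3.3436]  P^-=[1.1374 0.3255; 0.3255 0.6980]  H_jac=[0.2670 -0.0925]  S=[0.5010]  K=[0.5461; 0.0446]  nu=[-2.1589]  x^+=[-2.3373, -3.4399]  P^+=[0.9880 0.3133; 0.3133 0.6970]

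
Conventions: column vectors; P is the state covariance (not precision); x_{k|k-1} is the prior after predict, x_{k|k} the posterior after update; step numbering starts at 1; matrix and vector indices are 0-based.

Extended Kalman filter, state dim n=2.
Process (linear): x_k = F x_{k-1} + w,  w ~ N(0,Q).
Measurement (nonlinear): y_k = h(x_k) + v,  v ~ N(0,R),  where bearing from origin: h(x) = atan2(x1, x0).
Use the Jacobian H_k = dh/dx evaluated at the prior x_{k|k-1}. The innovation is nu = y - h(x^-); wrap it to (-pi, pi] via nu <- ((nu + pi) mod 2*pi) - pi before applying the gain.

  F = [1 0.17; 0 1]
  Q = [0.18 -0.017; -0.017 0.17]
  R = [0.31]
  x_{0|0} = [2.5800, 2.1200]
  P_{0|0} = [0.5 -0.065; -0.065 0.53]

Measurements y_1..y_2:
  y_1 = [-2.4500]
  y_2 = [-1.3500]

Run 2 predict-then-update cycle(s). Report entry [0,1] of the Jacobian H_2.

step 1: x^-=[2.9404, 2.1200]  P^-=[0.6732 0.0081; 0.0081 0.7000]  H_jac=[-0.1613 0.2238]  S=[0.3620]  K=[-0.2950; 0.4291]  nu=[-3.0747]  x^+=[3.8476, 0.8006]  P^+=[0.6417 0.0539; 0.0539 0.6333]
step 2: x^-=[3.9837, 0.8006]  P^-=[0.8583 0.1446; 0.1446 0.8033]  H_jac=[-0.0485 0.2413]  S=[0.3554]  K=[-0.0190; 0.5257]  nu=[-1.5483]  x^+=[4.0130, -0.0133]  P^+=[0.8582 0.1481; 0.1481 0.7051]

H_jac[0,1] = 0.2413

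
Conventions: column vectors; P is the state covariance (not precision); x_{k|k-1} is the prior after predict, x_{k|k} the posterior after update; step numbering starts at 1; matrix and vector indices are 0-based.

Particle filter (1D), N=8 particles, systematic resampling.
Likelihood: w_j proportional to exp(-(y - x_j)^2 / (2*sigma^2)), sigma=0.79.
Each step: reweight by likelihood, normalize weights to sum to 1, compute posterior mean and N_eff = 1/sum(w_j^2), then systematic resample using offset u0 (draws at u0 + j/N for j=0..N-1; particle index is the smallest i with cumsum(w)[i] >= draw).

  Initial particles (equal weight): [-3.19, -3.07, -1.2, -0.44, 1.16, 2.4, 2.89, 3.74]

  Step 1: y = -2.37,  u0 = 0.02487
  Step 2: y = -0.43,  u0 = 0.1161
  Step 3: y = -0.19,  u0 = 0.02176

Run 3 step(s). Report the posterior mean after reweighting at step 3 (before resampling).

post_mean = -1.2000

step 1: w=[0.3551, 0.4109, 0.2032, 0.0308, 0.0000, 0.0000, 0.0000, 0.0000]  mean=-2.6515  Neff=2.9659  idx=[0, 0, 0, 1, 1, 1, 2, 2]
step 2: w=[0.0018, 0.0018, 0.0018, 0.0030, 0.0030, 0.0030, 0.4929, 0.4929]  mean=-1.2273  Neff=2.0581  idx=[6, 6, 6, 6, 7, 7, 7, 7]
step 3: w=[0.1250, 0.1250, 0.1250, 0.1250, 0.1250, 0.1250, 0.1250, 0.1250]  mean=-1.2000  Neff=8.0000  idx=[0, 1, 2, 3, 4, 5, 6, 7]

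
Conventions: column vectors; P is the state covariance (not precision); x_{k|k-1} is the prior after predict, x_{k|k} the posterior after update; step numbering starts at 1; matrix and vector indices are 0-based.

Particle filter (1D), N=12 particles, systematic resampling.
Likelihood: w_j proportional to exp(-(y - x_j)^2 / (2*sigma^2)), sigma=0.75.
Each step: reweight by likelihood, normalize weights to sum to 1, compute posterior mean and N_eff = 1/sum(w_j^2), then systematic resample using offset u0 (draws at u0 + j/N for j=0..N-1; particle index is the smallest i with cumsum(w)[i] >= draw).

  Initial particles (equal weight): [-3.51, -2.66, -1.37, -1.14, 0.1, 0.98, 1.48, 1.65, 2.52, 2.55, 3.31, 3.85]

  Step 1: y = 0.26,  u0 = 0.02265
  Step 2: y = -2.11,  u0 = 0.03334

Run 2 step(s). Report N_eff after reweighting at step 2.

step 1: w=[0.0000, 0.0002, 0.0402, 0.0747, 0.4169, 0.2691, 0.1136, 0.0766, 0.0046, 0.0040, 0.0001, 0.0000]  mean=0.4812  Neff=3.6733  idx=[2, 3, 4, 4, 4, 4, 4, 5, 5, 5, 6, 7]
step 2: w=[0.5519, 0.3891, 0.0117, 0.0117, 0.0117, 0.0117, 0.0117, 0.0002, 0.0002, 0.0002, 0.0000, 0.0000]  mean=-1.1933  Neff=2.1898  idx=[0, 0, 0, 0, 0, 0, 0, 1, 1, 1, 1, 2]

N_eff = 2.1898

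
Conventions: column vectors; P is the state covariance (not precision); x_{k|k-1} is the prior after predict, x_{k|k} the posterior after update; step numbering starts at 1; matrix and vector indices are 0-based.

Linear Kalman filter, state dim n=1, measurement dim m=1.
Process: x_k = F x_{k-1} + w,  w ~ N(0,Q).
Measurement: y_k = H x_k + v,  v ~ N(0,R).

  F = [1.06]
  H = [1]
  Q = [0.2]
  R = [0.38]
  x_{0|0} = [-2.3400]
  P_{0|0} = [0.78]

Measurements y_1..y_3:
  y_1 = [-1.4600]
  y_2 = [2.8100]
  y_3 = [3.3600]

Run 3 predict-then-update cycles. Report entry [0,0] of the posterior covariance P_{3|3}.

step 1: x^-=[-2.4804]  P^-=[1.0764]  S=[1.4564]  K=[0.7391]  nu=[1.0204]  x^+=[-1.7262]  P^+=[0.2809]
step 2: x^-=[-1.8298]  P^-=[0.5156]  S=[0.8956]  K=[0.5757]  nu=[4.6398]  x^+=[0.8413]  P^+=[0.2188]
step 3: x^-=[0.8917]  P^-=[0.4458]  S=[0.8258]  K=[0.5398]  nu=[2.4683]  x^+=[2.2242]  P^+=[0.2051]

P_post[0,0] = 0.2051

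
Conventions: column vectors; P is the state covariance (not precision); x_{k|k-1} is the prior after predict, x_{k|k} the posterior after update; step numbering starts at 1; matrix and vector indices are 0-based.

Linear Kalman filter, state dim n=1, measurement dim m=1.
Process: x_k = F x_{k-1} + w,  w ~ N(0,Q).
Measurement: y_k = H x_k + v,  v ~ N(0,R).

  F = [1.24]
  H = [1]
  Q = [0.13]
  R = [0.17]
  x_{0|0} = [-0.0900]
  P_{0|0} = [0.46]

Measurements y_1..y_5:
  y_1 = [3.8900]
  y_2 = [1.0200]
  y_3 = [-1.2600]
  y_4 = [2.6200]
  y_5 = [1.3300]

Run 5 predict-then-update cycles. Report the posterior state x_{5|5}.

step 1: x^-=[-0.1116]  P^-=[0.8373]  S=[1.0073]  K=[0.8312]  nu=[4.0016]  x^+=[3.2147]  P^+=[0.1413]
step 2: x^-=[3.9862]  P^-=[0.3473]  S=[0.5173]  K=[0.6714]  nu=[-2.9662]  x^+=[1.9948]  P^+=[0.1141]
step 3: x^-=[2.4736]  P^-=[0.3055]  S=[0.4755]  K=[0.6425]  nu=[-3.7336]  x^+=[0.0749]  P^+=[0.1092]
step 4: x^-=[0.0928]  P^-=[0.2979]  S=[0.4679]  K=[0.6367]  nu=[2.5272]  x^+=[1.7019]  P^+=[0.1082]
step 5: x^-=[2.1103]  P^-=[0.2964]  S=[0.4664]  K=[0.6355]  nu=[-0.7803]  x^+=[1.6144]  P^+=[0.1080]

x_post = [1.6144]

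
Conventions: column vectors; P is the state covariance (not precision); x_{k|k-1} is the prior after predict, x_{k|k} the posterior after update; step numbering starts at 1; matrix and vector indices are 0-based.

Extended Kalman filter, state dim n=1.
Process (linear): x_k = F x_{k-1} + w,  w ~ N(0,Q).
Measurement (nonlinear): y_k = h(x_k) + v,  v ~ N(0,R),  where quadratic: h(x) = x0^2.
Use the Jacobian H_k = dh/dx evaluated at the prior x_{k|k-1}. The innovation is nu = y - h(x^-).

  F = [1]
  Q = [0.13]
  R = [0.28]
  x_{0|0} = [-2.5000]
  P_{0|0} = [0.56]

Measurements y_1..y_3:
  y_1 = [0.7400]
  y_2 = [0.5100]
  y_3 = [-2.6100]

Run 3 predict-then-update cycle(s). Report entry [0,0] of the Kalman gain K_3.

step 1: x^-=[-2.5000]  P^-=[0.6900]  H_jac=[-5.0000]  S=[17.5300]  K=[-0.1968]  nu=[-5.5100]  x^+=[-1.4156]  P^+=[0.0110]
step 2: x^-=[-1.4156]  P^-=[0.1410]  H_jac=[-2.8312]  S=[1.4104]  K=[-0.2831]  nu=[-1.4939]  x^+=[-0.9927]  P^+=[0.0280]
step 3: x^-=[-0.9927]  P^-=[0.1580]  H_jac=[-1.9854]  S=[0.9028]  K=[-0.3475]  nu=[-3.5954]  x^+=[0.2566]  P^+=[0.0490]

K[0,0] = -0.3475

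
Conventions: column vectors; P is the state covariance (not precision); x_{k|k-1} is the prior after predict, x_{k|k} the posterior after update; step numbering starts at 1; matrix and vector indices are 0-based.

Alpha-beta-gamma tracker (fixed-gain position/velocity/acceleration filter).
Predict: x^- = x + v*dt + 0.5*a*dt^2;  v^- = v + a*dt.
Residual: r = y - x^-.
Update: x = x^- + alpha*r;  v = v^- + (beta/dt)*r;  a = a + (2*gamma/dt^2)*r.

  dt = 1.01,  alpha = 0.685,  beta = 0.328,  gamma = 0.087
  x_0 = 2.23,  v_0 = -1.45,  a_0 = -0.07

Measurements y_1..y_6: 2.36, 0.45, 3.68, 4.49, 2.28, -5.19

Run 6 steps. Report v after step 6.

step 1: x_pred=0.7298  r=1.6302  x^+=1.8465  v^+=-0.9913  a^+=0.2081
step 2: x_pred=0.9514  r=-0.5014  x^+=0.6079  v^+=-0.9440  a^+=0.1225
step 3: x_pred=-0.2830  r=3.9630  x^+=2.4317  v^+=0.4668  a^+=0.7985
step 4: x_pred=3.3104  r=1.1796  x^+=4.1184  v^+=1.6564  a^+=0.9997
step 5: x_pred=6.3012  r=-4.0212  x^+=3.5467  v^+=1.3602  a^+=0.3138
step 6: x_pred=5.0805  r=-10.2705  x^+=-1.9548  v^+=-1.6583  a^+=-1.4380

v_post = -1.6583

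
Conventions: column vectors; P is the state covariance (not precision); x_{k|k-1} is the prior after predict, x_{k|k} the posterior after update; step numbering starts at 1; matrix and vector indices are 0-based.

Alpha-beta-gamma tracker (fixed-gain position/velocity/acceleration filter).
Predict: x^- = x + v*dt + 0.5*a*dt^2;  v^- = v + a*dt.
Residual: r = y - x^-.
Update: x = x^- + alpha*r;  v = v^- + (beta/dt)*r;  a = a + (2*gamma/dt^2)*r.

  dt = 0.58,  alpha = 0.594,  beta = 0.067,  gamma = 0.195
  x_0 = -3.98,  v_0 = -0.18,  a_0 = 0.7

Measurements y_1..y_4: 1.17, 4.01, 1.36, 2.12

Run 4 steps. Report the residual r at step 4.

resid = -8.3484

step 1: x_pred=-3.9667  r=5.1367  x^+=-0.9155  v^+=0.8194  a^+=6.6551
step 2: x_pred=0.6791  r=3.3309  x^+=2.6577  v^+=5.0641  a^+=10.5167
step 3: x_pred=7.3638  r=-6.0038  x^+=3.7975  v^+=10.4702  a^+=3.5563
step 4: x_pred=10.4684  r=-8.3484  x^+=5.5095  v^+=11.5685  a^+=-6.1223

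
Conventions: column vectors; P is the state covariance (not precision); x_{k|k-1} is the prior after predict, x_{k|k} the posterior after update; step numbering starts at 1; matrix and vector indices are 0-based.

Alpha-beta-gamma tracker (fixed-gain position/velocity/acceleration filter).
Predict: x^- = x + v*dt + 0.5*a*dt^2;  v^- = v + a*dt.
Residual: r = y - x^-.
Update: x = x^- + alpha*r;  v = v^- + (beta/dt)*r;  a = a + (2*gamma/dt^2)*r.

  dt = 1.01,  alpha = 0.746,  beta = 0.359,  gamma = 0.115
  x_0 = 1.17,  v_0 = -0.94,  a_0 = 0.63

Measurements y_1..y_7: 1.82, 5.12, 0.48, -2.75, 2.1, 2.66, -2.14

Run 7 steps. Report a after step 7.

step 1: x_pred=0.5419  r=1.2781  x^+=1.4954  v^+=0.1506  a^+=0.9182
step 2: x_pred=2.1158  r=3.0042  x^+=4.3569  v^+=2.1458  a^+=1.5955
step 3: x_pred=7.3379  r=-6.8579  x^+=2.2219  v^+=1.3196  a^+=0.0493
step 4: x_pred=3.5799  r=-6.3299  x^+=-1.1422  v^+=-0.8805  a^+=-1.3779
step 5: x_pred=-2.7344  r=4.8344  x^+=0.8721  v^+=-0.5539  a^+=-0.2879
step 6: x_pred=0.1658  r=2.4942  x^+=2.0265  v^+=0.0419  a^+=0.2744
step 7: x_pred=2.2088  r=-4.3488  x^+=-1.0354  v^+=-1.2267  a^+=-0.7061

a_post = -0.7061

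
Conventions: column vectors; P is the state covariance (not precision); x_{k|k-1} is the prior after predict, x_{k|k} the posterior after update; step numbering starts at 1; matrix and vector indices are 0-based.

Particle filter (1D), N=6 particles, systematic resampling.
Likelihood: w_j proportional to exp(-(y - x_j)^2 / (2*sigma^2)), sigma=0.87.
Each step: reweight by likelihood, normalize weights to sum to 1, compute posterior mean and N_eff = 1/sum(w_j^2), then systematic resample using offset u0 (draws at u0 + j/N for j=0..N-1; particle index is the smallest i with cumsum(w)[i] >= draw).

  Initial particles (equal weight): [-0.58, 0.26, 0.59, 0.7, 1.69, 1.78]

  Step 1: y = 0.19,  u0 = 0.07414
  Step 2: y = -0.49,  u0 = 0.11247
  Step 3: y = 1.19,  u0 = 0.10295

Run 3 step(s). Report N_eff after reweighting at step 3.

step 1: w=[0.1765, 0.2603, 0.2350, 0.2199, 0.0591, 0.0492]  mean=0.4452  Neff=4.7980  idx=[0, 1, 1, 2, 3, 4]
step 2: w=[0.3040, 0.2107, 0.2107, 0.1414, 0.1199, 0.0132]  mean=0.1230  Neff=4.6347  idx=[0, 0, 1, 2, 3, 4]
step 3: w=[0.0418, 0.0418, 0.1868, 0.1868, 0.2607, 0.2822]  mean=0.4001  Neff=4.5273  idx=[2, 2, 3, 4, 5, 5]

N_eff = 4.5273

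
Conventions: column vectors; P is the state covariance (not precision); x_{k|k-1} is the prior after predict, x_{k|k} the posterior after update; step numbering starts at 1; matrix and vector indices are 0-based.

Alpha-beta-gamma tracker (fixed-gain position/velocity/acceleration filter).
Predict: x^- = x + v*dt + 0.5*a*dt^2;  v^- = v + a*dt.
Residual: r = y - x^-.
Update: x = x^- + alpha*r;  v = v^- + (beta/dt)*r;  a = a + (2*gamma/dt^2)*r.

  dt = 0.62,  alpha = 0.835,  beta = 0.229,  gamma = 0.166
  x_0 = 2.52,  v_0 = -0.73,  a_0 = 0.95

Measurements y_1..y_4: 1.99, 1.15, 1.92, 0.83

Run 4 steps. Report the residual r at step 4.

resid = -1.1648

step 1: x_pred=2.2500  r=-0.2600  x^+=2.0329  v^+=-0.2370  a^+=0.7255
step 2: x_pred=2.0254  r=-0.8754  x^+=1.2944  v^+=-0.1106  a^+=-0.0306
step 3: x_pred=1.2200  r=0.7000  x^+=1.8045  v^+=0.1290  a^+=0.5740
step 4: x_pred=1.9948  r=-1.1648  x^+=1.0222  v^+=0.0547  a^+=-0.4320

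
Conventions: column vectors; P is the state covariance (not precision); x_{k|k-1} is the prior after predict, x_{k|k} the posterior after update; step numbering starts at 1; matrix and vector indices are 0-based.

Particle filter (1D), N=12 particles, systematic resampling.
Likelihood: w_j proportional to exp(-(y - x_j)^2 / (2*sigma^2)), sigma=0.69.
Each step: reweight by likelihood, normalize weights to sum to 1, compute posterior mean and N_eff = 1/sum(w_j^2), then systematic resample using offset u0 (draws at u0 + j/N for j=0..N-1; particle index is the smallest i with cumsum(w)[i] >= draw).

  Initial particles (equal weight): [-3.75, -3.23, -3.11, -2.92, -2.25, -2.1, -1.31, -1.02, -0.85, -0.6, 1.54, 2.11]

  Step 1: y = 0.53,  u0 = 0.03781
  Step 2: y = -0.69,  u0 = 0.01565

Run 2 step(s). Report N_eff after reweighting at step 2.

step 1: w=[0.0000, 0.0000, 0.0000, 0.0000, 0.0003, 0.0008, 0.0310, 0.0870, 0.1468, 0.2837, 0.3716, 0.0788]  mean=0.3119  Neff=3.9237  idx=[7, 8, 8, 9, 9, 9, 9, 10, 10, 10, 10, 11]
step 2: w=[0.1307, 0.1426, 0.1426, 0.1452, 0.1452, 0.1452, 0.1452, 0.0008, 0.0008, 0.0008, 0.0008, 0.0000]  mean=-0.7193  Neff=7.0364  idx=[0, 0, 1, 1, 2, 3, 3, 4, 4, 5, 5, 6]

N_eff = 7.0364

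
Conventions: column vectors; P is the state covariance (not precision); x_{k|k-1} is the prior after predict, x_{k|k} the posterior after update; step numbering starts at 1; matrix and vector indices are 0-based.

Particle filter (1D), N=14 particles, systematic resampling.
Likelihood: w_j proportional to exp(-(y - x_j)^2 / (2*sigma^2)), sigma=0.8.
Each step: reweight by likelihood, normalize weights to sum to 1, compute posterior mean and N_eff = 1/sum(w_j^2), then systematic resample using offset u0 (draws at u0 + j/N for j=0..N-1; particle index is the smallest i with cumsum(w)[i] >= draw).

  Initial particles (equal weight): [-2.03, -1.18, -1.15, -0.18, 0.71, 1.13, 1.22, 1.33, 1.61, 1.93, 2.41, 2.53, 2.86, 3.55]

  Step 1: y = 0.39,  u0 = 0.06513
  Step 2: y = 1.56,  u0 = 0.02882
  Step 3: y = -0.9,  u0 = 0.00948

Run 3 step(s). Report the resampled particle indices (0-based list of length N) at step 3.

resampled_idx = [0, 0, 0, 1, 1, 1, 2, 2, 2, 4, 5, 6, 8, 10]

step 1: w=[0.0024, 0.0339, 0.0365, 0.1806, 0.2149, 0.1517, 0.1359, 0.1167, 0.0728, 0.0365, 0.0096, 0.0065, 0.0020, 0.0001]  mean=0.7588  Neff=6.9868  idx=[2, 3, 3, 4, 4, 4, 5, 5, 6, 6, 7, 7, 8, 11]
step 2: w=[0.0004, 0.0106, 0.0106, 0.0642, 0.0642, 0.0642, 0.0978, 0.0978, 0.1032, 0.1032, 0.1084, 0.1084, 0.1127, 0.0542]  mean=1.2123  Neff=10.8485  idx=[3, 4, 5, 6, 7, 7, 8, 9, 9, 10, 11, 11, 12, 13]
step 3: w=[0.1957, 0.1957, 0.1957, 0.0593, 0.0593, 0.0593, 0.0443, 0.0443, 0.0443, 0.0305, 0.0305, 0.0305, 0.0108, 0.0002]  mean=0.9191  Neff=7.4521  idx=[0, 0, 0, 1, 1, 1, 2, 2, 2, 4, 5, 6, 8, 10]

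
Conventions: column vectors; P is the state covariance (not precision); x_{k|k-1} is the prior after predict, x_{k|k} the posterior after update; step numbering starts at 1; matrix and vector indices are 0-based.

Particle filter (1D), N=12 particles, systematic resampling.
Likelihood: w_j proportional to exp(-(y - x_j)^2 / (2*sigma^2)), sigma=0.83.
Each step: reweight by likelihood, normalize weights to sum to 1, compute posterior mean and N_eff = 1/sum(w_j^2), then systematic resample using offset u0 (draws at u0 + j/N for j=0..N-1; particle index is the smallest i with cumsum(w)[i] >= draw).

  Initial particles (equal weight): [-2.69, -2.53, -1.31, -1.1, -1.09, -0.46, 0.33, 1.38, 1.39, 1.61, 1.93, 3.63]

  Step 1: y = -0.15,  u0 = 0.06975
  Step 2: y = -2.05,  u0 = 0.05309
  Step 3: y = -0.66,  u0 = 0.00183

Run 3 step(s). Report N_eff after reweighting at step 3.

step 1: w=[0.0025, 0.0044, 0.1008, 0.1390, 0.1409, 0.2495, 0.2264, 0.0489, 0.0478, 0.0283, 0.0116, 0.0000]  mean=-0.2944  Neff=5.9360  idx=[2, 3, 3, 4, 5, 5, 5, 6, 6, 6, 7, 9]
step 2: w=[0.2442, 0.1888, 0.1888, 0.1862, 0.0580, 0.0580, 0.0580, 0.0060, 0.0060, 0.0060, 0.0001, 0.0000]  mean=-1.0122  Neff=5.6883  idx=[0, 0, 0, 1, 1, 2, 2, 3, 3, 3, 5, 6]
step 3: w=[0.0718, 0.0718, 0.0718, 0.0848, 0.0848, 0.0848, 0.0848, 0.0853, 0.0853, 0.0853, 0.0948, 0.0948]  mean=-1.0214  Neff=11.9027  idx=[0, 1, 2, 3, 4, 5, 6, 7, 8, 9, 10, 11]

N_eff = 11.9027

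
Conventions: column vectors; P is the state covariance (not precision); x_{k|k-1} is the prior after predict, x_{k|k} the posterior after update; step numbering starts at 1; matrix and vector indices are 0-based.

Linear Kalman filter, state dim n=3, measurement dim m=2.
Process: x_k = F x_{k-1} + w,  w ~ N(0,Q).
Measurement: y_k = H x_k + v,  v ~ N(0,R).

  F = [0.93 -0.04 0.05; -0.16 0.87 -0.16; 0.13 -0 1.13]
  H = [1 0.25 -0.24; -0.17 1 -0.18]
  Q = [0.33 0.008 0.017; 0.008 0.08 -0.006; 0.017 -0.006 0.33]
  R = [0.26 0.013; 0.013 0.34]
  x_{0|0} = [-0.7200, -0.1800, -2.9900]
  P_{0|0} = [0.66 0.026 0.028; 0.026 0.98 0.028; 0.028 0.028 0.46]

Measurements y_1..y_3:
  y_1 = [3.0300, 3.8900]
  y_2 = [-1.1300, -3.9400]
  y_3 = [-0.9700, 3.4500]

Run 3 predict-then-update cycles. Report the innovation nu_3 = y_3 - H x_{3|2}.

innov = [-1.1382, 3.8624]

step 1: x^-=[-0.8119, 0.4370, -3.4723]  P^-=[0.9041 -0.1098 0.1510; -0.1098 0.8368 -0.0781; 0.1510 -0.0781 0.9368]  S=[1.1524 0.0051; 0.0051 1.3080]  K=[0.7303 -0.2251; 0.0996 0.6644; -0.0801 -0.2079]  nu=[2.8993, 2.6900]  x^+=[0.7000, 2.5130, -4.2638]  P^+=[0.2249 -0.0004 0.1579; -0.0004 0.2473 0.1122; 0.1579 0.1122 0.8727]
step 2: x^-=[0.3373, 2.7565, -4.7271]  P^-=[0.5414 -0.0605 0.2554; -0.0605 0.2723 -0.0900; 0.2554 -0.0900 1.4945]  S=[0.7625 -0.0142; -0.0142 0.7449]  K=[0.6051 -0.2549; 0.0457 0.4019; -0.1752 -0.5436]  nu=[-3.2910, -7.4901]  x^+=[0.2554, -0.4044, -0.0790]  P^+=[0.2094 -0.0020 0.2289; -0.0020 0.1508 0.0775; 0.2289 0.0775 1.2537]
step 3: x^-=[0.2498, -0.3800, -0.0560]  P^-=[0.5356 -0.0721 0.3517; -0.0721 0.2223 -0.2072; 0.3517 -0.2072 2.0016]  S=[0.7448 0.0051; 0.0051 0.7633]  K=[0.5837 -0.3006; 0.0422 0.3559; -0.2367 -0.8202]  nu=[-1.1382, 3.8624]  x^+=[-1.5754, 0.9467, -2.9547]  P^+=[0.2147 -0.0098 0.2685; -0.0098 0.1242 0.0237; 0.2685 0.0237 1.4443]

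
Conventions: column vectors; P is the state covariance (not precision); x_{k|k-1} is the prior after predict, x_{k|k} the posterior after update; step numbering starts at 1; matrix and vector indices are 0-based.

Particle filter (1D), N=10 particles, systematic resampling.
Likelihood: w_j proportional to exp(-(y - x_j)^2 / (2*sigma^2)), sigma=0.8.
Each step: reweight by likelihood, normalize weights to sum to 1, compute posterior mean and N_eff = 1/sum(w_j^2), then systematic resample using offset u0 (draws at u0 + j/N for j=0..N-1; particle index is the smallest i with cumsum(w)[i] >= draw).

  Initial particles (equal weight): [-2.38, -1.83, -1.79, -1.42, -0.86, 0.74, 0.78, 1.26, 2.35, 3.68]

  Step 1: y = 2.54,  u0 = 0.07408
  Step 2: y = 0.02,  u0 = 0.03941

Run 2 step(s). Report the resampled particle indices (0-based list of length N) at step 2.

step 1: w=[0.0000, 0.0000, 0.0000, 0.0000, 0.0001, 0.0447, 0.0499, 0.1561, 0.5458, 0.2034]  mean=2.2999  Neff=2.7162  idx=[6, 7, 8, 8, 8, 8, 8, 8, 9, 9]
step 2: w=[0.6219, 0.2938, 0.0141, 0.0141, 0.0141, 0.0141, 0.0141, 0.0141, 0.0000, 0.0000]  mean=1.0535  Neff=2.1087  idx=[0, 0, 0, 0, 0, 0, 1, 1, 1, 3]

resampled_idx = [0, 0, 0, 0, 0, 0, 1, 1, 1, 3]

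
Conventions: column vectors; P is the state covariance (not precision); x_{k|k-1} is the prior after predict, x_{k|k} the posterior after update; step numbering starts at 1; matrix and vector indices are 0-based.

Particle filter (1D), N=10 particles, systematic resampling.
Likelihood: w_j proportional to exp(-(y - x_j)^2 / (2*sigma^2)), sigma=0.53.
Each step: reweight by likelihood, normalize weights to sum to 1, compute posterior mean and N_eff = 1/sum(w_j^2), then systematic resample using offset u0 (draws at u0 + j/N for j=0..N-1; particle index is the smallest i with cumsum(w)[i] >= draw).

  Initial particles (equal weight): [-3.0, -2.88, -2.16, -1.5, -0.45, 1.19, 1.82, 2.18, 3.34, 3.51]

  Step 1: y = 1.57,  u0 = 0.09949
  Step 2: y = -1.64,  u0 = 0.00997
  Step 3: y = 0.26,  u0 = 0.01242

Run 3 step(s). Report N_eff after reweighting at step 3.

step 1: w=[0.0000, 0.0000, 0.0000, 0.0000, 0.0003, 0.3532, 0.4087, 0.2355, 0.0017, 0.0006]  mean=1.6851  Neff=2.8799  idx=[5, 5, 5, 6, 6, 6, 6, 7, 7, 9]
step 2: w=[0.3329, 0.3329, 0.3329, 0.0003, 0.0003, 0.0003, 0.0003, 0.0000, 0.0000, 0.0000]  mean=1.1907  Neff=3.0069  idx=[0, 0, 0, 0, 1, 1, 1, 2, 2, 2]
step 3: w=[0.1000, 0.1000, 0.1000, 0.1000, 0.1000, 0.1000, 0.1000, 0.1000, 0.1000, 0.1000]  mean=1.1900  Neff=10.0000  idx=[0, 1, 2, 3, 4, 5, 6, 7, 8, 9]

N_eff = 10.0000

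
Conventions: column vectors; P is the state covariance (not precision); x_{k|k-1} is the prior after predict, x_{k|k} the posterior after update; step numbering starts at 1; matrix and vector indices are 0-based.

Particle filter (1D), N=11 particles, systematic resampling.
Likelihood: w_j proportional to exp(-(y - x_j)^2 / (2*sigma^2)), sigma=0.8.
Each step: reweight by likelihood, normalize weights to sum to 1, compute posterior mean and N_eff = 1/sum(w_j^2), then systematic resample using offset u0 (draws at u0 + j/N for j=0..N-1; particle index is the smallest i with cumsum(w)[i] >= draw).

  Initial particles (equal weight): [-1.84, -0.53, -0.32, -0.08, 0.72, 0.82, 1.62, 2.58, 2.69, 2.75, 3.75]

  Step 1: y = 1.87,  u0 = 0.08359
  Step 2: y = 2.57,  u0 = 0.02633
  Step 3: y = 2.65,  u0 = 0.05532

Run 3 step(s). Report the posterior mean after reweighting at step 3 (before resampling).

step 1: w=[0.0000, 0.0030, 0.0064, 0.0139, 0.0964, 0.1145, 0.2580, 0.1827, 0.1602, 0.1479, 0.0171]  mean=1.9496  Neff=5.8693  idx=[4, 5, 6, 6, 6, 7, 7, 8, 8, 9, 10]
step 2: w=[0.0100, 0.0132, 0.0713, 0.0713, 0.0713, 0.1442, 0.1442, 0.1426, 0.1426, 0.1407, 0.0486]  mean=2.4452  Neff=8.3356  idx=[2, 3, 4, 5, 6, 6, 7, 7, 8, 9, 9]
step 3: w=[0.0470, 0.0470, 0.0470, 0.1074, 0.1074, 0.1074, 0.1076, 0.1076, 0.1076, 0.1069, 0.1069]  mean=2.5164  Neff=10.1168  idx=[1, 3, 3, 4, 5, 6, 7, 8, 8, 9, 10]

post_mean = 2.5164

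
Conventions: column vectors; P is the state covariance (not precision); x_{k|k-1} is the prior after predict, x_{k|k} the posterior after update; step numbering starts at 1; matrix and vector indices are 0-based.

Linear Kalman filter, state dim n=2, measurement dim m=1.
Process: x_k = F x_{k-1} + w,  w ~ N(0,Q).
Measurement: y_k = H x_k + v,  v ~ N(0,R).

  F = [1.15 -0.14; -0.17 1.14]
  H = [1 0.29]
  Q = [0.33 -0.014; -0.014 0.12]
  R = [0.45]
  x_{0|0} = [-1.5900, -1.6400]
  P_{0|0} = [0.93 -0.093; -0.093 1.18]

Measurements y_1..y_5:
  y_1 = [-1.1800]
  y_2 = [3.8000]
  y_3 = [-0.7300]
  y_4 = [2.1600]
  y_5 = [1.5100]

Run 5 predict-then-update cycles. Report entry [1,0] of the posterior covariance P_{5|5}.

P_post[1,0] = -2.0212

step 1: x^-=[-1.5989, -1.5993]  P^-=[1.6130 -0.5083; -0.5083 1.7165]  S=[1.9126]  K=[0.7663; -0.0055]  nu=[0.8827]  x^+=[-0.9225, -1.6041]  P^+=[0.4899 -0.5002; -0.5002 1.7164]
step 2: x^-=[-0.8363, -1.6719]  P^-=[1.1726 -1.0514; -1.0514 2.5587]  S=[1.2280]  K=[0.7066; -0.2520]  nu=[5.1211]  x^+=[2.7824, -2.9622]  P^+=[0.5595 -0.8328; -0.8328 2.4807]
step 3: x^-=[3.6144, -3.8499]  P^-=[1.3867 -1.6309; -1.6309 3.6829]  S=[1.2005]  K=[0.7611; -0.4689]  nu=[-3.2280]  x^+=[1.1576, -2.3365]  P^+=[0.6912 -1.2025; -1.2025 3.4190]
step 4: x^-=[1.6583, -2.8604]  P^-=[1.6984 -2.2999; -2.2999 5.0494]  S=[1.2391]  K=[0.8324; -0.6744]  nu=[1.3312]  x^+=[2.7664, -3.7581]  P^+=[0.8398 -1.6044; -1.6044 4.4859]
step 5: x^-=[3.7075, -4.7545]  P^-=[2.0452 -3.0357; -3.0357 6.5960]  S=[1.2893]  K=[0.9035; -0.8709]  nu=[-0.8187]  x^+=[2.9678, -4.0415]  P^+=[0.9927 -2.0212; -2.0212 5.6182]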